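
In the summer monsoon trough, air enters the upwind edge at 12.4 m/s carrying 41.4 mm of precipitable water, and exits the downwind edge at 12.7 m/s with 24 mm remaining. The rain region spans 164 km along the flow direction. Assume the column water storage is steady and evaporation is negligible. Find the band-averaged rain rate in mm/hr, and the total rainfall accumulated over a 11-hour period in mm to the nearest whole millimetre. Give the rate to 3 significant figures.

Column moisture flux per unit crosswind length is F = V × PW.
Inflow: F_in = 12.4 × 41.4 = 513.36 mm·m/s
Outflow: F_out = 12.7 × 24 = 304.8 mm·m/s
Steady-state rate R = (F_in − F_out)/L = (513.36 − 304.8) / 164000 m = 1.272e-03 mm/s.
R = 1.272e-03 × 3600 = 4.58 mm/hr.
Over 11 h: total = 4.58 × 11 = 50.38 ≈ 50 mm.

R ≈ 4.58 mm/hr; total ≈ 50 mm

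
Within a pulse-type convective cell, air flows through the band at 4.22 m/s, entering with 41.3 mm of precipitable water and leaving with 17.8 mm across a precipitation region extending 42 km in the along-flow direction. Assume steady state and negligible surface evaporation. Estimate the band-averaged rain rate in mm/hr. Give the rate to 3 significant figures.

Column moisture flux per unit crosswind length is F = V × PW.
Inflow: F_in = 4.22 × 41.3 = 174.286 mm·m/s
Outflow: F_out = 4.22 × 17.8 = 75.116 mm·m/s
Steady-state rate R = (F_in − F_out)/L = (174.286 − 75.116) / 42000 m = 2.361e-03 mm/s.
R = 2.361e-03 × 3600 = 8.50 mm/hr.

R ≈ 8.50 mm/hr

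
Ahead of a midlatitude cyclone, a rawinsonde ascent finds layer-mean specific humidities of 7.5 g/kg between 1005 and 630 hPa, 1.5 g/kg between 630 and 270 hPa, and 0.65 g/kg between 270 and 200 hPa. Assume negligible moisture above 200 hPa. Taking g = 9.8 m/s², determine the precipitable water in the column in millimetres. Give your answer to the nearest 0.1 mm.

Precipitable water is the column-integrated vapour mass per unit area: PW = (1/g) Σ q̄ Δp, with q in kg/kg and Δp in Pa (1 kg/m² of water = 1 mm).
Layer 1005–630 hPa: Δp = 375 hPa = 37500 Pa, q̄ = 0.0075 kg/kg → 0.0075 × 37500 / 9.8 = 28.70 mm
Layer 630–270 hPa: Δp = 360 hPa = 36000 Pa, q̄ = 0.0015 kg/kg → 0.0015 × 36000 / 9.8 = 5.51 mm
Layer 270–200 hPa: Δp = 70 hPa = 7000 Pa, q̄ = 0.00065 kg/kg → 0.00065 × 7000 / 9.8 = 0.46 mm
PW = 28.70 + 5.51 + 0.46 = 34.67 ≈ 34.7 mm.

PW ≈ 34.7 mm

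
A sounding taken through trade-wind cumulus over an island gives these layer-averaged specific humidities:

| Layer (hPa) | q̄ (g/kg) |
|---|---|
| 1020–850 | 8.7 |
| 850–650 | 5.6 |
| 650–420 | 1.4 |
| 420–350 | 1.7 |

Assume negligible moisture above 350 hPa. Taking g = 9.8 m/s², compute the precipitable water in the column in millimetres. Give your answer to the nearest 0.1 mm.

PW ≈ 31.0 mm

Precipitable water is the column-integrated vapour mass per unit area: PW = (1/g) Σ q̄ Δp, with q in kg/kg and Δp in Pa (1 kg/m² of water = 1 mm).
Layer 1020–850 hPa: Δp = 170 hPa = 17000 Pa, q̄ = 0.0087 kg/kg → 0.0087 × 17000 / 9.8 = 15.09 mm
Layer 850–650 hPa: Δp = 200 hPa = 20000 Pa, q̄ = 0.0056 kg/kg → 0.0056 × 20000 / 9.8 = 11.43 mm
Layer 650–420 hPa: Δp = 230 hPa = 23000 Pa, q̄ = 0.0014 kg/kg → 0.0014 × 23000 / 9.8 = 3.29 mm
Layer 420–350 hPa: Δp = 70 hPa = 7000 Pa, q̄ = 0.0017 kg/kg → 0.0017 × 7000 / 9.8 = 1.21 mm
PW = 15.09 + 11.43 + 3.29 + 1.21 = 31.02 ≈ 31.0 mm.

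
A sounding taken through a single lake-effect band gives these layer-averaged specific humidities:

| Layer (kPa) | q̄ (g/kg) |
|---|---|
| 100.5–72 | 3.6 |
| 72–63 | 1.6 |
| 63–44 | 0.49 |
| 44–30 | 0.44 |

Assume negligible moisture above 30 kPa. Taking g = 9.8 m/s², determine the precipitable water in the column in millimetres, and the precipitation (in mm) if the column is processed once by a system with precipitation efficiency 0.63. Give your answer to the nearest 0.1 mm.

Precipitable water is the column-integrated vapour mass per unit area: PW = (1/g) Σ q̄ Δp, with q in kg/kg and Δp in Pa (1 kg/m² of water = 1 mm).
Layer 100.5–72 kPa: Δp = 285 hPa = 28500 Pa, q̄ = 0.0036 kg/kg → 0.0036 × 28500 / 9.8 = 10.47 mm
Layer 72–63 kPa: Δp = 90 hPa = 9000 Pa, q̄ = 0.0016 kg/kg → 0.0016 × 9000 / 9.8 = 1.47 mm
Layer 63–44 kPa: Δp = 190 hPa = 19000 Pa, q̄ = 0.00049 kg/kg → 0.00049 × 19000 / 9.8 = 0.95 mm
Layer 44–30 kPa: Δp = 140 hPa = 14000 Pa, q̄ = 0.00044 kg/kg → 0.00044 × 14000 / 9.8 = 0.63 mm
PW = 10.47 + 1.47 + 0.95 + 0.63 = 13.52 ≈ 13.5 mm.
Precipitation = ε × PW = 0.63 × 13.5 = 8.5 mm.

PW ≈ 13.5 mm; precipitation ≈ 8.5 mm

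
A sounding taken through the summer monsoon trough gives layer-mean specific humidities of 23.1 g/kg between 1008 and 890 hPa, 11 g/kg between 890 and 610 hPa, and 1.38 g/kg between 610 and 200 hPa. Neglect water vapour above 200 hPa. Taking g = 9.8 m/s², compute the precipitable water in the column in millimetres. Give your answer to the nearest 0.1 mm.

PW ≈ 65.0 mm

Precipitable water is the column-integrated vapour mass per unit area: PW = (1/g) Σ q̄ Δp, with q in kg/kg and Δp in Pa (1 kg/m² of water = 1 mm).
Layer 1008–890 hPa: Δp = 118 hPa = 11800 Pa, q̄ = 0.0231 kg/kg → 0.0231 × 11800 / 9.8 = 27.81 mm
Layer 890–610 hPa: Δp = 280 hPa = 28000 Pa, q̄ = 0.011 kg/kg → 0.011 × 28000 / 9.8 = 31.43 mm
Layer 610–200 hPa: Δp = 410 hPa = 41000 Pa, q̄ = 0.00138 kg/kg → 0.00138 × 41000 / 9.8 = 5.77 mm
PW = 27.81 + 31.43 + 5.77 = 65.01 ≈ 65.0 mm.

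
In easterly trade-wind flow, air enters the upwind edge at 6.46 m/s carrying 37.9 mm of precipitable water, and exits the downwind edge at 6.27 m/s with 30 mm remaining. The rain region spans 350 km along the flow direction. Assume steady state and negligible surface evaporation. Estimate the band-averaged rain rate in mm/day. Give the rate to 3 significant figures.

Column moisture flux per unit crosswind length is F = V × PW.
Inflow: F_in = 6.46 × 37.9 = 244.834 mm·m/s
Outflow: F_out = 6.27 × 30 = 188.1 mm·m/s
Steady-state rate R = (F_in − F_out)/L = (244.834 − 188.1) / 350000 m = 1.621e-04 mm/s.
R = 1.621e-04 × 3600 × 24 = 14.0 mm/day.

R ≈ 14.0 mm/day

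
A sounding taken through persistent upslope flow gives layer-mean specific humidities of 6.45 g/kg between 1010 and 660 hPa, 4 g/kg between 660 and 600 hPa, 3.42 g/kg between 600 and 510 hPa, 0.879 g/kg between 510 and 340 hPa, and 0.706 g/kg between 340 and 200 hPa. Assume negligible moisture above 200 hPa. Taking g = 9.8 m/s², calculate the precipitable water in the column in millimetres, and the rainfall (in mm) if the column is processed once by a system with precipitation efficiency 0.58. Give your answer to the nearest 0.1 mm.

Precipitable water is the column-integrated vapour mass per unit area: PW = (1/g) Σ q̄ Δp, with q in kg/kg and Δp in Pa (1 kg/m² of water = 1 mm).
Layer 1010–660 hPa: Δp = 350 hPa = 35000 Pa, q̄ = 0.00645 kg/kg → 0.00645 × 35000 / 9.8 = 23.04 mm
Layer 660–600 hPa: Δp = 60 hPa = 6000 Pa, q̄ = 0.004 kg/kg → 0.004 × 6000 / 9.8 = 2.45 mm
Layer 600–510 hPa: Δp = 90 hPa = 9000 Pa, q̄ = 0.00342 kg/kg → 0.00342 × 9000 / 9.8 = 3.14 mm
Layer 510–340 hPa: Δp = 170 hPa = 17000 Pa, q̄ = 0.000879 kg/kg → 0.000879 × 17000 / 9.8 = 1.52 mm
Layer 340–200 hPa: Δp = 140 hPa = 14000 Pa, q̄ = 0.000706 kg/kg → 0.000706 × 14000 / 9.8 = 1.01 mm
PW = 23.04 + 2.45 + 3.14 + 1.52 + 1.01 = 31.16 ≈ 31.2 mm.
Rainfall = ε × PW = 0.58 × 31.2 = 18.1 mm.

PW ≈ 31.2 mm; rainfall ≈ 18.1 mm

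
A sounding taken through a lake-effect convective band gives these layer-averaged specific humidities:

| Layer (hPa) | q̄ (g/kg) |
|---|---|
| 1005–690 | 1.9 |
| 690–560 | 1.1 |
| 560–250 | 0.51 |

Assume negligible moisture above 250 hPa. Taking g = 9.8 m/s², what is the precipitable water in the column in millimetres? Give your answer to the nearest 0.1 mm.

PW ≈ 9.2 mm

Precipitable water is the column-integrated vapour mass per unit area: PW = (1/g) Σ q̄ Δp, with q in kg/kg and Δp in Pa (1 kg/m² of water = 1 mm).
Layer 1005–690 hPa: Δp = 315 hPa = 31500 Pa, q̄ = 0.0019 kg/kg → 0.0019 × 31500 / 9.8 = 6.11 mm
Layer 690–560 hPa: Δp = 130 hPa = 13000 Pa, q̄ = 0.0011 kg/kg → 0.0011 × 13000 / 9.8 = 1.46 mm
Layer 560–250 hPa: Δp = 310 hPa = 31000 Pa, q̄ = 0.00051 kg/kg → 0.00051 × 31000 / 9.8 = 1.61 mm
PW = 6.11 + 1.46 + 1.61 = 9.18 ≈ 9.2 mm.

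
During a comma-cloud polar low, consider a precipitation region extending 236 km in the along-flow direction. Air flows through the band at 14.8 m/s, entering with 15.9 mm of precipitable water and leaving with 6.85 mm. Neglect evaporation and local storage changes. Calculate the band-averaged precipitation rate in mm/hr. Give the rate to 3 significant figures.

Column moisture flux per unit crosswind length is F = V × PW.
Inflow: F_in = 14.8 × 15.9 = 235.32 mm·m/s
Outflow: F_out = 14.8 × 6.85 = 101.38 mm·m/s
Steady-state rate R = (F_in − F_out)/L = (235.32 − 101.38) / 236000 m = 5.675e-04 mm/s.
R = 5.675e-04 × 3600 = 2.04 mm/hr.

R ≈ 2.04 mm/hr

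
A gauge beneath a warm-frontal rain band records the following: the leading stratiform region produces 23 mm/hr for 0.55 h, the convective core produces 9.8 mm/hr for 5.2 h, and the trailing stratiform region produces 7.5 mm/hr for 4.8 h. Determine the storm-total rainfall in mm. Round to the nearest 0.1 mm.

Total = Σ Rᵢ Δtᵢ = 23 × 0.55 + 9.8 × 5.2 + 7.5 × 4.8
      = 12.65 + 50.96 + 36 = 99.6 mm.

total ≈ 99.6 mm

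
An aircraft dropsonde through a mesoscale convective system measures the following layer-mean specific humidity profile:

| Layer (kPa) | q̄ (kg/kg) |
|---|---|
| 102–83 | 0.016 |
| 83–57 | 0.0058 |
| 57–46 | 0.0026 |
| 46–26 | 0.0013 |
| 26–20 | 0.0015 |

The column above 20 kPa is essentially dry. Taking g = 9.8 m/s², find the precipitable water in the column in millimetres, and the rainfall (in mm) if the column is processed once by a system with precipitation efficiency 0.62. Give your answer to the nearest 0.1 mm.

PW ≈ 52.9 mm; rainfall ≈ 32.8 mm

Precipitable water is the column-integrated vapour mass per unit area: PW = (1/g) Σ q̄ Δp, with q in kg/kg and Δp in Pa (1 kg/m² of water = 1 mm).
Layer 102–83 kPa: Δp = 190 hPa = 19000 Pa, q̄ = 0.016 kg/kg → 0.016 × 19000 / 9.8 = 31.02 mm
Layer 83–57 kPa: Δp = 260 hPa = 26000 Pa, q̄ = 0.0058 kg/kg → 0.0058 × 26000 / 9.8 = 15.39 mm
Layer 57–46 kPa: Δp = 110 hPa = 11000 Pa, q̄ = 0.0026 kg/kg → 0.0026 × 11000 / 9.8 = 2.92 mm
Layer 46–26 kPa: Δp = 200 hPa = 20000 Pa, q̄ = 0.0013 kg/kg → 0.0013 × 20000 / 9.8 = 2.65 mm
Layer 26–20 kPa: Δp = 60 hPa = 6000 Pa, q̄ = 0.0015 kg/kg → 0.0015 × 6000 / 9.8 = 0.92 mm
PW = 31.02 + 15.39 + 2.92 + 2.65 + 0.92 = 52.90 ≈ 52.9 mm.
Rainfall = ε × PW = 0.62 × 52.9 = 32.8 mm.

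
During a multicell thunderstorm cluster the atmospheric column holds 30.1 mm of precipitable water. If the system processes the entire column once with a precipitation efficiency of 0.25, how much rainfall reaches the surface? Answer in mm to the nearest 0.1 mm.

rainfall ≈ 7.5 mm

Rainfall = ε × PW = 0.25 × 30.1 = 7.5 mm.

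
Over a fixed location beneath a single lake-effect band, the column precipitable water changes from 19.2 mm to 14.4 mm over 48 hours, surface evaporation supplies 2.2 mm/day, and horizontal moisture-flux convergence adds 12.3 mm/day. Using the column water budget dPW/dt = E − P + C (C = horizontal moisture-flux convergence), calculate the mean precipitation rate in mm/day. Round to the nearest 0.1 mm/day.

dPW/dt = (14.4 − 19.2) mm / (48/24 day) = -2.400 mm/day.
P = E + C − dPW/dt = 2.2 + (12.3) − (-2.400) = 16.9 mm/day.

P ≈ 16.9 mm/day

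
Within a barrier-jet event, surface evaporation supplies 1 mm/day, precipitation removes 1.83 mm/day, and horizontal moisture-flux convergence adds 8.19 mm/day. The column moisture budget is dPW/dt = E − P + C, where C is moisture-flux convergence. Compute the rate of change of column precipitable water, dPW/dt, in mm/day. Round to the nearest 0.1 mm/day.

dPW/dt ≈ 7.4 mm/day

dPW/dt = E − P + C = 1 − 1.83 + (8.19) = 7.4 mm/day.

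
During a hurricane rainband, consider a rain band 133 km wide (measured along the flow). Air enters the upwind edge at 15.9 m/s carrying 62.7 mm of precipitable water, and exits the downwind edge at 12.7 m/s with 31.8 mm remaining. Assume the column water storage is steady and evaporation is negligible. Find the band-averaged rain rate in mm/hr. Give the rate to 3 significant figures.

R ≈ 16.1 mm/hr

Column moisture flux per unit crosswind length is F = V × PW.
Inflow: F_in = 15.9 × 62.7 = 996.93 mm·m/s
Outflow: F_out = 12.7 × 31.8 = 403.86 mm·m/s
Steady-state rate R = (F_in − F_out)/L = (996.93 − 403.86) / 133000 m = 4.459e-03 mm/s.
R = 4.459e-03 × 3600 = 16.1 mm/hr.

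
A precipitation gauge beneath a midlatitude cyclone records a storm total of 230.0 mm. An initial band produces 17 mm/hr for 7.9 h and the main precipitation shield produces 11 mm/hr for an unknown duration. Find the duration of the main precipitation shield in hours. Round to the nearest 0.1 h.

Known phases: 17 × 7.9 = 134.3 mm.
Remaining depth = 230.0 − 134.3 = 95.7 mm.
Duration = 95.7 / 11 = 8.7 h.

duration ≈ 8.7 h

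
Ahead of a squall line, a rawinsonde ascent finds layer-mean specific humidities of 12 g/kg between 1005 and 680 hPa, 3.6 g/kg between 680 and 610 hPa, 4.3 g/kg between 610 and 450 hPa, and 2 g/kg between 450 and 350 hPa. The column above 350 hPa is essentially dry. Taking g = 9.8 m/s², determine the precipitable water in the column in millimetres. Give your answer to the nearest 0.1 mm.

PW ≈ 51.4 mm

Precipitable water is the column-integrated vapour mass per unit area: PW = (1/g) Σ q̄ Δp, with q in kg/kg and Δp in Pa (1 kg/m² of water = 1 mm).
Layer 1005–680 hPa: Δp = 325 hPa = 32500 Pa, q̄ = 0.012 kg/kg → 0.012 × 32500 / 9.8 = 39.80 mm
Layer 680–610 hPa: Δp = 70 hPa = 7000 Pa, q̄ = 0.0036 kg/kg → 0.0036 × 7000 / 9.8 = 2.57 mm
Layer 610–450 hPa: Δp = 160 hPa = 16000 Pa, q̄ = 0.0043 kg/kg → 0.0043 × 16000 / 9.8 = 7.02 mm
Layer 450–350 hPa: Δp = 100 hPa = 10000 Pa, q̄ = 0.002 kg/kg → 0.002 × 10000 / 9.8 = 2.04 mm
PW = 39.80 + 2.57 + 7.02 + 2.04 = 51.43 ≈ 51.4 mm.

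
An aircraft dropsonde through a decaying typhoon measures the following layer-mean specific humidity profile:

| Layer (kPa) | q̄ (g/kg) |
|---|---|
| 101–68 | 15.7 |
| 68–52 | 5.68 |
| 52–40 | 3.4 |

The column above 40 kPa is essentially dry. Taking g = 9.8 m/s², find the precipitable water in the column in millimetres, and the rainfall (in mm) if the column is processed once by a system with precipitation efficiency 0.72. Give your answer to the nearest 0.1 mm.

PW ≈ 66.3 mm; rainfall ≈ 47.7 mm

Precipitable water is the column-integrated vapour mass per unit area: PW = (1/g) Σ q̄ Δp, with q in kg/kg and Δp in Pa (1 kg/m² of water = 1 mm).
Layer 101–68 kPa: Δp = 330 hPa = 33000 Pa, q̄ = 0.0157 kg/kg → 0.0157 × 33000 / 9.8 = 52.87 mm
Layer 68–52 kPa: Δp = 160 hPa = 16000 Pa, q̄ = 0.00568 kg/kg → 0.00568 × 16000 / 9.8 = 9.27 mm
Layer 52–40 kPa: Δp = 120 hPa = 12000 Pa, q̄ = 0.0034 kg/kg → 0.0034 × 12000 / 9.8 = 4.16 mm
PW = 52.87 + 9.27 + 4.16 = 66.30 ≈ 66.3 mm.
Rainfall = ε × PW = 0.72 × 66.3 = 47.7 mm.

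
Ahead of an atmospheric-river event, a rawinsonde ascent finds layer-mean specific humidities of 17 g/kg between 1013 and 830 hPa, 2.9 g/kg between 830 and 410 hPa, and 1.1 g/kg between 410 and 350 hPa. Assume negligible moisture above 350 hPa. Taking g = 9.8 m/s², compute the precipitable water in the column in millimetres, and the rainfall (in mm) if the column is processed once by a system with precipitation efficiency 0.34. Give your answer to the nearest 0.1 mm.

PW ≈ 44.8 mm; rainfall ≈ 15.2 mm

Precipitable water is the column-integrated vapour mass per unit area: PW = (1/g) Σ q̄ Δp, with q in kg/kg and Δp in Pa (1 kg/m² of water = 1 mm).
Layer 1013–830 hPa: Δp = 183 hPa = 18300 Pa, q̄ = 0.017 kg/kg → 0.017 × 18300 / 9.8 = 31.74 mm
Layer 830–410 hPa: Δp = 420 hPa = 42000 Pa, q̄ = 0.0029 kg/kg → 0.0029 × 42000 / 9.8 = 12.43 mm
Layer 410–350 hPa: Δp = 60 hPa = 6000 Pa, q̄ = 0.0011 kg/kg → 0.0011 × 6000 / 9.8 = 0.67 mm
PW = 31.74 + 12.43 + 0.67 = 44.84 ≈ 44.8 mm.
Rainfall = ε × PW = 0.34 × 44.8 = 15.2 mm.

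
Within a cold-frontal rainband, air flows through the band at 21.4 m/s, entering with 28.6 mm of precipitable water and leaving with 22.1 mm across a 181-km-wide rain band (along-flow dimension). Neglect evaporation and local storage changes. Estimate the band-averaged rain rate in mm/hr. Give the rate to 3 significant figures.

R ≈ 2.77 mm/hr

Column moisture flux per unit crosswind length is F = V × PW.
Inflow: F_in = 21.4 × 28.6 = 612.04 mm·m/s
Outflow: F_out = 21.4 × 22.1 = 472.94 mm·m/s
Steady-state rate R = (F_in − F_out)/L = (612.04 − 472.94) / 181000 m = 7.685e-04 mm/s.
R = 7.685e-04 × 3600 = 2.77 mm/hr.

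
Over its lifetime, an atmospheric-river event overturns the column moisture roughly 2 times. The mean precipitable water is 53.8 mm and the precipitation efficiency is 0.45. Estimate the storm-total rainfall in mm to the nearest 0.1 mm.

rainfall ≈ 48.4 mm

Each cycle deposits ε × PW = 0.45 × 53.8 = 24.21 mm.
Over 2 cycles: 2 × 24.21 = 48.4 mm.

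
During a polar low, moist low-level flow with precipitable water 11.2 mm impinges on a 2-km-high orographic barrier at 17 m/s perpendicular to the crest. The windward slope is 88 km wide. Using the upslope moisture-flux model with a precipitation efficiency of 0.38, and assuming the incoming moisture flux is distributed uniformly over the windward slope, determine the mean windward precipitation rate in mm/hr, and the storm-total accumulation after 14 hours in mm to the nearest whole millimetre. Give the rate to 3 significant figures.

R ≈ 2.96 mm/hr; total ≈ 41 mm

Incoming column moisture flux per unit ridge length: F = V × PW = 17 × 11.2 = 190.4 mm·m/s.
Spread over the 88 km slope with efficiency ε = 0.38: R = ε·F/W = 0.38 × 190.4 / 88000 m = 8.222e-04 mm/s.
R = 8.222e-04 × 3600 = 2.96 mm/hr.
Over 14 h: total = 2.96 × 14 = 41.44 ≈ 41 mm.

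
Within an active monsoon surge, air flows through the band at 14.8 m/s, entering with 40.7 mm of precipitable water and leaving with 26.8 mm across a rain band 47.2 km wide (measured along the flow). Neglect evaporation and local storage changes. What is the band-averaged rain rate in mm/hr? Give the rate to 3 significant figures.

Column moisture flux per unit crosswind length is F = V × PW.
Inflow: F_in = 14.8 × 40.7 = 602.36 mm·m/s
Outflow: F_out = 14.8 × 26.8 = 396.64 mm·m/s
Steady-state rate R = (F_in − F_out)/L = (602.36 − 396.64) / 47200 m = 4.358e-03 mm/s.
R = 4.358e-03 × 3600 = 15.7 mm/hr.

R ≈ 15.7 mm/hr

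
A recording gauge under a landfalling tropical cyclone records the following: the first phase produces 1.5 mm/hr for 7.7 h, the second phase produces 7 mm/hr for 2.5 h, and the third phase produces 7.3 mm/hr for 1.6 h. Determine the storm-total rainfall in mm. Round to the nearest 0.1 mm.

Total = Σ Rᵢ Δtᵢ = 1.5 × 7.7 + 7 × 2.5 + 7.3 × 1.6
      = 11.55 + 17.5 + 11.68 = 40.7 mm.

total ≈ 40.7 mm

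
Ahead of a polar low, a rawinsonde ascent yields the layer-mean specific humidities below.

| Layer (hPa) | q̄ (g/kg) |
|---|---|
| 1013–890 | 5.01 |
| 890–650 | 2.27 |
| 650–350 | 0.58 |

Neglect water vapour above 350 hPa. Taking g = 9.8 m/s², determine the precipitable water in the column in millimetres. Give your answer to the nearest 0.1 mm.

PW ≈ 13.6 mm

Precipitable water is the column-integrated vapour mass per unit area: PW = (1/g) Σ q̄ Δp, with q in kg/kg and Δp in Pa (1 kg/m² of water = 1 mm).
Layer 1013–890 hPa: Δp = 123 hPa = 12300 Pa, q̄ = 0.00501 kg/kg → 0.00501 × 12300 / 9.8 = 6.29 mm
Layer 890–650 hPa: Δp = 240 hPa = 24000 Pa, q̄ = 0.00227 kg/kg → 0.00227 × 24000 / 9.8 = 5.56 mm
Layer 650–350 hPa: Δp = 300 hPa = 30000 Pa, q̄ = 0.00058 kg/kg → 0.00058 × 30000 / 9.8 = 1.78 mm
PW = 6.29 + 5.56 + 1.78 = 13.63 ≈ 13.6 mm.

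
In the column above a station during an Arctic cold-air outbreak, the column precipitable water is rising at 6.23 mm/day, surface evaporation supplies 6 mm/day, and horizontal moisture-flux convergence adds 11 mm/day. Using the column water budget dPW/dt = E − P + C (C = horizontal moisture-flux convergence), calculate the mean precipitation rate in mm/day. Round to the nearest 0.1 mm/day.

dPW/dt = +6.23 mm/day.
P = E + C − dPW/dt = 6 + (11) − (+6.23) = 10.8 mm/day.

P ≈ 10.8 mm/day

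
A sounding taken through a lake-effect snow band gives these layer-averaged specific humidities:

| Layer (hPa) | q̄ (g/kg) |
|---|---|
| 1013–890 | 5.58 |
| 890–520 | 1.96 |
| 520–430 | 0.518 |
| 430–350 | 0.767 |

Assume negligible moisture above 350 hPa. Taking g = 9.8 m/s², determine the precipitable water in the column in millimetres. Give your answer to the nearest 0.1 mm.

PW ≈ 15.5 mm

Precipitable water is the column-integrated vapour mass per unit area: PW = (1/g) Σ q̄ Δp, with q in kg/kg and Δp in Pa (1 kg/m² of water = 1 mm).
Layer 1013–890 hPa: Δp = 123 hPa = 12300 Pa, q̄ = 0.00558 kg/kg → 0.00558 × 12300 / 9.8 = 7.00 mm
Layer 890–520 hPa: Δp = 370 hPa = 37000 Pa, q̄ = 0.00196 kg/kg → 0.00196 × 37000 / 9.8 = 7.40 mm
Layer 520–430 hPa: Δp = 90 hPa = 9000 Pa, q̄ = 0.000518 kg/kg → 0.000518 × 9000 / 9.8 = 0.48 mm
Layer 430–350 hPa: Δp = 80 hPa = 8000 Pa, q̄ = 0.000767 kg/kg → 0.000767 × 8000 / 9.8 = 0.63 mm
PW = 7.00 + 7.40 + 0.48 + 0.63 = 15.51 ≈ 15.5 mm.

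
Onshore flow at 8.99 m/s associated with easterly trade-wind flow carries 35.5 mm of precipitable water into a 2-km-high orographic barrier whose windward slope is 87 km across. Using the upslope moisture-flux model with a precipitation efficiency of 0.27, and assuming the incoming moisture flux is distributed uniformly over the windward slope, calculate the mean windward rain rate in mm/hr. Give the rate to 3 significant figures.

R ≈ 3.57 mm/hr

Incoming column moisture flux per unit ridge length: F = V × PW = 8.99 × 35.5 = 319.145 mm·m/s.
Spread over the 87 km slope with efficiency ε = 0.27: R = ε·F/W = 0.27 × 319.145 / 87000 m = 9.904e-04 mm/s.
R = 9.904e-04 × 3600 = 3.57 mm/hr.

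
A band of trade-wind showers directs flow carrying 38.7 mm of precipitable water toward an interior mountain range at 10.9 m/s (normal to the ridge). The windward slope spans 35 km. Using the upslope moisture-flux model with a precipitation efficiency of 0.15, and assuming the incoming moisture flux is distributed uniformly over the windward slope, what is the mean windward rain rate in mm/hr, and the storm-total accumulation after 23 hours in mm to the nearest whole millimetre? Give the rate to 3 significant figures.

R ≈ 6.51 mm/hr; total ≈ 150 mm

Incoming column moisture flux per unit ridge length: F = V × PW = 10.9 × 38.7 = 421.83 mm·m/s.
Spread over the 35 km slope with efficiency ε = 0.15: R = ε·F/W = 0.15 × 421.83 / 35000 m = 1.808e-03 mm/s.
R = 1.808e-03 × 3600 = 6.51 mm/hr.
Over 23 h: total = 6.51 × 23 = 149.73 ≈ 150 mm.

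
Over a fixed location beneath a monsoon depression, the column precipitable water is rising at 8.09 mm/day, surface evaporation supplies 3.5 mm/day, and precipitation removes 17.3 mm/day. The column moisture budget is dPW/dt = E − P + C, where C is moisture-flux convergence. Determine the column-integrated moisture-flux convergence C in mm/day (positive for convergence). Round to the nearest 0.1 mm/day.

dPW/dt = +8.09 mm/day.
C = dPW/dt − E + P = (+8.09) − 3.5 + 17.3 = 21.9 mm/day.

C ≈ 21.9 mm/day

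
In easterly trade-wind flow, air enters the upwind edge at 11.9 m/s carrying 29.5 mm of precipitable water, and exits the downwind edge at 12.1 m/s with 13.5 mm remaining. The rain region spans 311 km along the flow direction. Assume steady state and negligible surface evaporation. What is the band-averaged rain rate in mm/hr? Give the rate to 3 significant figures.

R ≈ 2.17 mm/hr

Column moisture flux per unit crosswind length is F = V × PW.
Inflow: F_in = 11.9 × 29.5 = 351.05 mm·m/s
Outflow: F_out = 12.1 × 13.5 = 163.35 mm·m/s
Steady-state rate R = (F_in − F_out)/L = (351.05 − 163.35) / 311000 m = 6.035e-04 mm/s.
R = 6.035e-04 × 3600 = 2.17 mm/hr.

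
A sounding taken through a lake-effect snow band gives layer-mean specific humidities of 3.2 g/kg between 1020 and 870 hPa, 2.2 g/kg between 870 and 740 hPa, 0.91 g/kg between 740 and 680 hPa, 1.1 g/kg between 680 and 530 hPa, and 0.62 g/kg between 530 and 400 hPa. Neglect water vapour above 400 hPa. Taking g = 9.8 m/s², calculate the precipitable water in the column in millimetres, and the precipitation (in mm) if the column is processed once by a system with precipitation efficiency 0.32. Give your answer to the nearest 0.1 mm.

PW ≈ 10.9 mm; precipitation ≈ 3.5 mm

Precipitable water is the column-integrated vapour mass per unit area: PW = (1/g) Σ q̄ Δp, with q in kg/kg and Δp in Pa (1 kg/m² of water = 1 mm).
Layer 1020–870 hPa: Δp = 150 hPa = 15000 Pa, q̄ = 0.0032 kg/kg → 0.0032 × 15000 / 9.8 = 4.90 mm
Layer 870–740 hPa: Δp = 130 hPa = 13000 Pa, q̄ = 0.0022 kg/kg → 0.0022 × 13000 / 9.8 = 2.92 mm
Layer 740–680 hPa: Δp = 60 hPa = 6000 Pa, q̄ = 0.00091 kg/kg → 0.00091 × 6000 / 9.8 = 0.56 mm
Layer 680–530 hPa: Δp = 150 hPa = 15000 Pa, q̄ = 0.0011 kg/kg → 0.0011 × 15000 / 9.8 = 1.68 mm
Layer 530–400 hPa: Δp = 130 hPa = 13000 Pa, q̄ = 0.00062 kg/kg → 0.00062 × 13000 / 9.8 = 0.82 mm
PW = 4.90 + 2.92 + 0.56 + 1.68 + 0.82 = 10.88 ≈ 10.9 mm.
Precipitation = ε × PW = 0.32 × 10.9 = 3.5 mm.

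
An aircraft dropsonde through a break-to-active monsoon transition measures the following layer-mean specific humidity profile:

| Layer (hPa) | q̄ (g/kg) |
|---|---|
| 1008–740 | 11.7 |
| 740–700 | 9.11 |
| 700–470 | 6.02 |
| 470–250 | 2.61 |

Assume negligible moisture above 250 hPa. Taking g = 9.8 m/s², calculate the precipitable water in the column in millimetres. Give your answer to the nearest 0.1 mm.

PW ≈ 55.7 mm

Precipitable water is the column-integrated vapour mass per unit area: PW = (1/g) Σ q̄ Δp, with q in kg/kg and Δp in Pa (1 kg/m² of water = 1 mm).
Layer 1008–740 hPa: Δp = 268 hPa = 26800 Pa, q̄ = 0.0117 kg/kg → 0.0117 × 26800 / 9.8 = 32.00 mm
Layer 740–700 hPa: Δp = 40 hPa = 4000 Pa, q̄ = 0.00911 kg/kg → 0.00911 × 4000 / 9.8 = 3.72 mm
Layer 700–470 hPa: Δp = 230 hPa = 23000 Pa, q̄ = 0.00602 kg/kg → 0.00602 × 23000 / 9.8 = 14.13 mm
Layer 470–250 hPa: Δp = 220 hPa = 22000 Pa, q̄ = 0.00261 kg/kg → 0.00261 × 22000 / 9.8 = 5.86 mm
PW = 32.00 + 3.72 + 14.13 + 5.86 = 55.71 ≈ 55.7 mm.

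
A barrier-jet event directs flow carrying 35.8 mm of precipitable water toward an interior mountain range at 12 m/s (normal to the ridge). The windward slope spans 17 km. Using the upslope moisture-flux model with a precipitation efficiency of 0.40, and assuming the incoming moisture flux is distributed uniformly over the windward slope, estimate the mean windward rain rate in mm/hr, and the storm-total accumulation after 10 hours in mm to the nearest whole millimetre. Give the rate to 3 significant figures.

Incoming column moisture flux per unit ridge length: F = V × PW = 12 × 35.8 = 429.6 mm·m/s.
Spread over the 17 km slope with efficiency ε = 0.40: R = ε·F/W = 0.40 × 429.6 / 17000 m = 1.011e-02 mm/s.
R = 1.011e-02 × 3600 = 36.4 mm/hr.
Over 10 h: total = 36.4 × 10 = 364 mm.

R ≈ 36.4 mm/hr; total ≈ 364 mm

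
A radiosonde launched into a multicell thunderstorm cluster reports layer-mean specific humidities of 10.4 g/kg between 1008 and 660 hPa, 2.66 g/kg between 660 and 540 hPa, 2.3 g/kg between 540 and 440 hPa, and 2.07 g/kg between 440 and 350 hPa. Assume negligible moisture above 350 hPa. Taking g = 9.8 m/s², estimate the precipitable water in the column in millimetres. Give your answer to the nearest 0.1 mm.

PW ≈ 44.4 mm

Precipitable water is the column-integrated vapour mass per unit area: PW = (1/g) Σ q̄ Δp, with q in kg/kg and Δp in Pa (1 kg/m² of water = 1 mm).
Layer 1008–660 hPa: Δp = 348 hPa = 34800 Pa, q̄ = 0.0104 kg/kg → 0.0104 × 34800 / 9.8 = 36.93 mm
Layer 660–540 hPa: Δp = 120 hPa = 12000 Pa, q̄ = 0.00266 kg/kg → 0.00266 × 12000 / 9.8 = 3.26 mm
Layer 540–440 hPa: Δp = 100 hPa = 10000 Pa, q̄ = 0.0023 kg/kg → 0.0023 × 10000 / 9.8 = 2.35 mm
Layer 440–350 hPa: Δp = 90 hPa = 9000 Pa, q̄ = 0.00207 kg/kg → 0.00207 × 9000 / 9.8 = 1.90 mm
PW = 36.93 + 3.26 + 2.35 + 1.90 = 44.44 ≈ 44.4 mm.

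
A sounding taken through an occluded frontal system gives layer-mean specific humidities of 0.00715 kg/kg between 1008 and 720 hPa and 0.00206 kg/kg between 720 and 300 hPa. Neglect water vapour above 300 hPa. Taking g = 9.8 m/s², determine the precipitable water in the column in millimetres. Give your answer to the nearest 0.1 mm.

PW ≈ 29.8 mm

Precipitable water is the column-integrated vapour mass per unit area: PW = (1/g) Σ q̄ Δp, with q in kg/kg and Δp in Pa (1 kg/m² of water = 1 mm).
Layer 1008–720 hPa: Δp = 288 hPa = 28800 Pa, q̄ = 0.00715 kg/kg → 0.00715 × 28800 / 9.8 = 21.01 mm
Layer 720–300 hPa: Δp = 420 hPa = 42000 Pa, q̄ = 0.00206 kg/kg → 0.00206 × 42000 / 9.8 = 8.83 mm
PW = 21.01 + 8.83 = 29.84 ≈ 29.8 mm.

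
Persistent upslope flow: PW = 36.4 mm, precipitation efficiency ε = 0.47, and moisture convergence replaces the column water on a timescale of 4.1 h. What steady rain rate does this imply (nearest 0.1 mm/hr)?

Each overturning extracts ε × PW = 0.47 × 36.4 = 17.108 mm.
Rate = ε·PW / τ = 17.108 / 4.1 h = 4.2 mm/hr.

R ≈ 4.2 mm/hr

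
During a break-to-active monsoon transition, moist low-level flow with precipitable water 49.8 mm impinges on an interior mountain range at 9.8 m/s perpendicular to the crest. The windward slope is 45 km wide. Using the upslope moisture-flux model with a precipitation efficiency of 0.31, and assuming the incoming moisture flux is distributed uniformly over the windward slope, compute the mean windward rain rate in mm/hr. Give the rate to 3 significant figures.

R ≈ 12.1 mm/hr

Incoming column moisture flux per unit ridge length: F = V × PW = 9.8 × 49.8 = 488.04 mm·m/s.
Spread over the 45 km slope with efficiency ε = 0.31: R = ε·F/W = 0.31 × 488.04 / 45000 m = 3.362e-03 mm/s.
R = 3.362e-03 × 3600 = 12.1 mm/hr.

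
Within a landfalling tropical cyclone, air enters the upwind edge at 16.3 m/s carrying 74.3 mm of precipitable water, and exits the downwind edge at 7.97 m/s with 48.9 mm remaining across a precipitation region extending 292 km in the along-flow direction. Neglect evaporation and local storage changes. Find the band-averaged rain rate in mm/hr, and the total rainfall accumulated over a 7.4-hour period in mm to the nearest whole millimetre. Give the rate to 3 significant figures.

Column moisture flux per unit crosswind length is F = V × PW.
Inflow: F_in = 16.3 × 74.3 = 1211.09 mm·m/s
Outflow: F_out = 7.97 × 48.9 = 389.733 mm·m/s
Steady-state rate R = (F_in − F_out)/L = (1211.09 − 389.733) / 292000 m = 2.813e-03 mm/s.
R = 2.813e-03 × 3600 = 10.1 mm/hr.
Over 7.4 h: total = 10.1 × 7.4 = 74.74 ≈ 75 mm.

R ≈ 10.1 mm/hr; total ≈ 75 mm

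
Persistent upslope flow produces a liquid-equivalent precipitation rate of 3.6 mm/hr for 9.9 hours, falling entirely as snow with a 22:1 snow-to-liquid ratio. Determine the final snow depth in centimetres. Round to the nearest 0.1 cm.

snow depth ≈ 78.4 cm

Liquid-equivalent depth = 3.6 × 9.9 = 35.64 mm.
Snow depth = 35.64 mm × 22 = 784.08 mm = 78.4 cm.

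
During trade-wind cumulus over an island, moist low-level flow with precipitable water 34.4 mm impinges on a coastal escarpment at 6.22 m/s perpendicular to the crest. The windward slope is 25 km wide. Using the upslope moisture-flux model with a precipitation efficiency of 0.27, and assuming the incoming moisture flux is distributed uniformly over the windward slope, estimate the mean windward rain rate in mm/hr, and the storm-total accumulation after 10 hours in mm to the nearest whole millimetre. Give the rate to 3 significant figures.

R ≈ 8.32 mm/hr; total ≈ 83 mm

Incoming column moisture flux per unit ridge length: F = V × PW = 6.22 × 34.4 = 213.968 mm·m/s.
Spread over the 25 km slope with efficiency ε = 0.27: R = ε·F/W = 0.27 × 213.968 / 25000 m = 2.311e-03 mm/s.
R = 2.311e-03 × 3600 = 8.32 mm/hr.
Over 10 h: total = 8.32 × 10 = 83.2 ≈ 83 mm.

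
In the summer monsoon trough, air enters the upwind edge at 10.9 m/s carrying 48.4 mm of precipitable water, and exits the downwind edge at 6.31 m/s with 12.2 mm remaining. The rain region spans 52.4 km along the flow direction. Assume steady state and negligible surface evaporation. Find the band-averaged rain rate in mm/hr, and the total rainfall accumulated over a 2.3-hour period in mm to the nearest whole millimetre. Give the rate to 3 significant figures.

R ≈ 31.0 mm/hr; total ≈ 71 mm

Column moisture flux per unit crosswind length is F = V × PW.
Inflow: F_in = 10.9 × 48.4 = 527.56 mm·m/s
Outflow: F_out = 6.31 × 12.2 = 76.982 mm·m/s
Steady-state rate R = (F_in − F_out)/L = (527.56 − 76.982) / 52400 m = 8.599e-03 mm/s.
R = 8.599e-03 × 3600 = 31.0 mm/hr.
Over 2.3 h: total = 31.0 × 2.3 = 71.3 ≈ 71 mm.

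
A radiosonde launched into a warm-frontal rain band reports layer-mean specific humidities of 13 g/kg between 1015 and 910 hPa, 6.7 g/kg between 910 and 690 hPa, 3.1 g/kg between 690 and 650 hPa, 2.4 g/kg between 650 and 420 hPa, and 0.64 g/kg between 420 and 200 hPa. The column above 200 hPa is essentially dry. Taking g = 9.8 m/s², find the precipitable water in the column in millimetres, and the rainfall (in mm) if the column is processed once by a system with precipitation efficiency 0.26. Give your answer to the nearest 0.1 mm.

PW ≈ 37.3 mm; rainfall ≈ 9.7 mm

Precipitable water is the column-integrated vapour mass per unit area: PW = (1/g) Σ q̄ Δp, with q in kg/kg and Δp in Pa (1 kg/m² of water = 1 mm).
Layer 1015–910 hPa: Δp = 105 hPa = 10500 Pa, q̄ = 0.013 kg/kg → 0.013 × 10500 / 9.8 = 13.93 mm
Layer 910–690 hPa: Δp = 220 hPa = 22000 Pa, q̄ = 0.0067 kg/kg → 0.0067 × 22000 / 9.8 = 15.04 mm
Layer 690–650 hPa: Δp = 40 hPa = 4000 Pa, q̄ = 0.0031 kg/kg → 0.0031 × 4000 / 9.8 = 1.27 mm
Layer 650–420 hPa: Δp = 230 hPa = 23000 Pa, q̄ = 0.0024 kg/kg → 0.0024 × 23000 / 9.8 = 5.63 mm
Layer 420–200 hPa: Δp = 220 hPa = 22000 Pa, q̄ = 0.00064 kg/kg → 0.00064 × 22000 / 9.8 = 1.44 mm
PW = 13.93 + 15.04 + 1.27 + 5.63 + 1.44 = 37.31 ≈ 37.3 mm.
Rainfall = ε × PW = 0.26 × 37.3 = 9.7 mm.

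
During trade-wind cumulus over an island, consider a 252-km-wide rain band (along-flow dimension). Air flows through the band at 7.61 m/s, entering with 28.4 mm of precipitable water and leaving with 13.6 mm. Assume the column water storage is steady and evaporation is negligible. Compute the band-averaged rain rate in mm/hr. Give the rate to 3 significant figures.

R ≈ 1.61 mm/hr

Column moisture flux per unit crosswind length is F = V × PW.
Inflow: F_in = 7.61 × 28.4 = 216.124 mm·m/s
Outflow: F_out = 7.61 × 13.6 = 103.496 mm·m/s
Steady-state rate R = (F_in − F_out)/L = (216.124 − 103.496) / 252000 m = 4.469e-04 mm/s.
R = 4.469e-04 × 3600 = 1.61 mm/hr.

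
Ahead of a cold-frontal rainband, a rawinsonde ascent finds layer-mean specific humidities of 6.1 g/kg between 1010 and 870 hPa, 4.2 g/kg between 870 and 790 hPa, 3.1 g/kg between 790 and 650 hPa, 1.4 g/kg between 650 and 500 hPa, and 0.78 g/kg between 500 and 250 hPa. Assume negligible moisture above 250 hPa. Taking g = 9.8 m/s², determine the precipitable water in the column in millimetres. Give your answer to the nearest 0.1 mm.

PW ≈ 20.7 mm

Precipitable water is the column-integrated vapour mass per unit area: PW = (1/g) Σ q̄ Δp, with q in kg/kg and Δp in Pa (1 kg/m² of water = 1 mm).
Layer 1010–870 hPa: Δp = 140 hPa = 14000 Pa, q̄ = 0.0061 kg/kg → 0.0061 × 14000 / 9.8 = 8.71 mm
Layer 870–790 hPa: Δp = 80 hPa = 8000 Pa, q̄ = 0.0042 kg/kg → 0.0042 × 8000 / 9.8 = 3.43 mm
Layer 790–650 hPa: Δp = 140 hPa = 14000 Pa, q̄ = 0.0031 kg/kg → 0.0031 × 14000 / 9.8 = 4.43 mm
Layer 650–500 hPa: Δp = 150 hPa = 15000 Pa, q̄ = 0.0014 kg/kg → 0.0014 × 15000 / 9.8 = 2.14 mm
Layer 500–250 hPa: Δp = 250 hPa = 25000 Pa, q̄ = 0.00078 kg/kg → 0.00078 × 25000 / 9.8 = 1.99 mm
PW = 8.71 + 3.43 + 4.43 + 2.14 + 1.99 = 20.70 ≈ 20.7 mm.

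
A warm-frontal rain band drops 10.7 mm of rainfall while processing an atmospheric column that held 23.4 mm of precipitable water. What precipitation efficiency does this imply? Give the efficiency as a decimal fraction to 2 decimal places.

ε = rainfall / PW = 10.7 / 23.4 = 0.46.

ε ≈ 0.46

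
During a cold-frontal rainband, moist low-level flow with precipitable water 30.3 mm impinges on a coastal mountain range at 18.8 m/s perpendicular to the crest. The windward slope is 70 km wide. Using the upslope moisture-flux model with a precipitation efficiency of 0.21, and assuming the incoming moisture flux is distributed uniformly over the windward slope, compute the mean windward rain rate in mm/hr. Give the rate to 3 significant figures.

Incoming column moisture flux per unit ridge length: F = V × PW = 18.8 × 30.3 = 569.64 mm·m/s.
Spread over the 70 km slope with efficiency ε = 0.21: R = ε·F/W = 0.21 × 569.64 / 70000 m = 1.709e-03 mm/s.
R = 1.709e-03 × 3600 = 6.15 mm/hr.

R ≈ 6.15 mm/hr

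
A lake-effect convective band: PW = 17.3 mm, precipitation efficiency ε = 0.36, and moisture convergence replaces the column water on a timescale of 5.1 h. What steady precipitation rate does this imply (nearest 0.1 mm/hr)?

R ≈ 1.2 mm/hr

Each overturning extracts ε × PW = 0.36 × 17.3 = 6.228 mm.
Rate = ε·PW / τ = 6.228 / 5.1 h = 1.2 mm/hr.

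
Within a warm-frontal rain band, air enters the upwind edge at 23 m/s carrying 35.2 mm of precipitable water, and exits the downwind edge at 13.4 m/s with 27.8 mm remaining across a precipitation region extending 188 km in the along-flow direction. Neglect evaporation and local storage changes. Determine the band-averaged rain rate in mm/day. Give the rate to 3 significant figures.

R ≈ 201 mm/day

Column moisture flux per unit crosswind length is F = V × PW.
Inflow: F_in = 23 × 35.2 = 809.6 mm·m/s
Outflow: F_out = 13.4 × 27.8 = 372.52 mm·m/s
Steady-state rate R = (F_in − F_out)/L = (809.6 − 372.52) / 188000 m = 2.325e-03 mm/s.
R = 2.325e-03 × 3600 × 24 = 201 mm/day.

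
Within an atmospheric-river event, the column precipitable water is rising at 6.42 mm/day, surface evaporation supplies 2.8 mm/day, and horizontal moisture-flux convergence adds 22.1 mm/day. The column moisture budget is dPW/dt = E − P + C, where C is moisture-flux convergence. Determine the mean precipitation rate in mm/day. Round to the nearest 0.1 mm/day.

P ≈ 18.5 mm/day

dPW/dt = +6.42 mm/day.
P = E + C − dPW/dt = 2.8 + (22.1) − (+6.42) = 18.5 mm/day.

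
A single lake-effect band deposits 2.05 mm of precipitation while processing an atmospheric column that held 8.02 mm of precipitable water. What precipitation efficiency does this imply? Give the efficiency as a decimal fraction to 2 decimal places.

ε = precipitation / PW = 2.05 / 8.02 = 0.26.

ε ≈ 0.26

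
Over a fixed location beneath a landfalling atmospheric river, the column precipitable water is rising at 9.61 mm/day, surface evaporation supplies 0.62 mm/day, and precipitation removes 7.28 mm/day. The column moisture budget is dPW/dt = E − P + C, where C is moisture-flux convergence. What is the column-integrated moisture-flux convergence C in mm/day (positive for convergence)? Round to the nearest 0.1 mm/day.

dPW/dt = +9.61 mm/day.
C = dPW/dt − E + P = (+9.61) − 0.62 + 7.28 = 16.3 mm/day.

C ≈ 16.3 mm/day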